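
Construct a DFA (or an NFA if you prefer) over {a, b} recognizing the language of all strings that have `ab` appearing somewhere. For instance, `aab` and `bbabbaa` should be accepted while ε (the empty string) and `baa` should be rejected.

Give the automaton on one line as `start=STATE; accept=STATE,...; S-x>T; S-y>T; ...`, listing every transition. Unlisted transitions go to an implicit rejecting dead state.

Track how much of `ab` has been matched so far: state q0 is no progress, q2 is the absorbing accept state reached once `ab` has occurred. Intermediate states record partial matches; on a mismatch, fall back to the longest reusable overlap.
        a   b  
>  q0   q1  q0 
   q1   q1  q2 
 * q2   q2  q2 
(> = start, * = accepting)

start=q0; accept=q2; q0-a>q1; q0-b>q0; q1-a>q1; q1-b>q2; q2-a>q2; q2-b>q2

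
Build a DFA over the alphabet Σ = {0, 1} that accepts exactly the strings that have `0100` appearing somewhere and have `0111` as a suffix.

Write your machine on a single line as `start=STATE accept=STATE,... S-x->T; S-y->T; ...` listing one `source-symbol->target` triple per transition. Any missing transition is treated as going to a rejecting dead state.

Run two small machines in parallel and take their product. The first has 5 states tracking whether and how much of `0100` has been seen; the second has 5 states tracking how much of the suffix `0111` has currently been matched. A product state is a pair (one from each), accepting exactly when both do. Minimizing collapses redundant product states.
With 9 states:
        0   1  
>  S0   S1  S0 
   S1   S1  S2 
   S2   S3  S0 
   S3   S4  S2 
   S4   S4  S5 
   S5   S4  S6 
   S6   S4  S7 
 * S7   S4  S8 
   S8   S4  S8 
(> = start, * = accepting)

start=S0; accept=S7; S0-0->S1; S0-1->S0; S1-0->S1; S1-1->S2; S2-0->S3; S2-1->S0; S3-0->S4; S3-1->S2; S4-0->S4; S4-1->S5; S5-0->S4; S5-1->S6; S6-0->S4; S6-1->S7; S7-0->S4; S7-1->S8; S8-0->S4; S8-1->S8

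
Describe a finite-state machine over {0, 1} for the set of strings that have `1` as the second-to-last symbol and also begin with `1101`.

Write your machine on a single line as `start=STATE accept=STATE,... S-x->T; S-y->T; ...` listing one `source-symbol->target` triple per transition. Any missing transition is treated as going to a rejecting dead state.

Handle the two conditions separately and then intersect. The first has 7 states tracking the last 2 symbols read; the second has 6 states tracking whether the input so far still matches the prefix `1101`. A product state is a pair (one from each), accepting exactly when both do. After merging equivalent states the machine shrinks.
With 9 states:
       0  1 
>  A   B  C 
   B   B  B 
   C   B  D 
   D   E  B 
   E   B  F 
   F   G  H 
 * G   I  F 
 * H   G  H 
   I   I  F 
(> = start, * = accepting)

start=A; accept=G,H; A-0->B; A-1->C; B-0->B; B-1->B; C-0->B; C-1->D; D-0->E; D-1->B; E-0->B; E-1->F; F-0->G; F-1->H; G-0->I; G-1->F; H-0->G; H-1->H; I-0->I; I-1->F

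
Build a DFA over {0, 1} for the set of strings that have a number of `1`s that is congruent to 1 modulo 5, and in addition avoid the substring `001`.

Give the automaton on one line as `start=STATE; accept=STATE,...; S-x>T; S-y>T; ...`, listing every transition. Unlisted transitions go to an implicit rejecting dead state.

start=S0; accept=S2,S4,S7; S0-0>S1; S0-1>S2; S1-0>S3; S1-1>S2; S2-0>S4; S2-1>S5; S3-0>S3; S3-1>S6; S4-0>S7; S4-1>S5; S5-0>S8; S5-1>S9; S6-0>S6; S6-1>S10; S7-0>S7; S7-1>S10; S8-0>S11; S8-1>S9; S9-0>S12; S9-1>S13; S10-0>S10; S10-1>S14; S11-0>S11; S11-1>S14; S12-0>S15; S12-1>S13; S13-0>S16; S13-1>S0; S14-0>S14; S14-1>S17; S15-0>S15; S15-1>S17; S16-0>S18; S16-1>S0; S17-0>S17; S17-1>S19; S18-0>S18; S18-1>S19; S19-0>S19; S19-1>S6

Handle the two conditions separately and then intersect. One (5 states) tracks the count of `1`s modulo 5; the other (4 states) tracks partial matches of the forbidden pattern `001`. Each combined state is a pair, one component from each; accept when both components accept.
A 20-state machine:
          0    1  
>  S0     S1   S2 
   S1     S3   S2 
 * S2     S4   S5 
   S3     S3   S6 
 * S4     S7   S5 
   S5     S8   S9 
   S6     S6  S10 
 * S7     S7  S10 
   S8    S11   S9 
   S9    S12  S13 
   S10   S10  S14 
   S11   S11  S14 
   S12   S15  S13 
   S13   S16   S0 
   S14   S14  S17 
   S15   S15  S17 
   S16   S18   S0 
   S17   S17  S19 
   S18   S18  S19 
   S19   S19   S6 
(> = start, * = accepting)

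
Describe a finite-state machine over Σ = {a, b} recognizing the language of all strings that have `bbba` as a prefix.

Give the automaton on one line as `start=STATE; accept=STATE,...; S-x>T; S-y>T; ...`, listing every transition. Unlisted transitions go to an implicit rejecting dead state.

Check the first 4 symbols one by one: S0 through S3 record how many have matched `bbba` so far; any wrong symbol goes to the dead state S5. After all 4 match we enter the accepting sink S4.
With 6 states:
        a   b  
>  S0   S5  S1 
   S1   S5  S2 
   S2   S5  S3 
   S3   S4  S5 
 * S4   S4  S4 
   S5   S5  S5 
(> = start, * = accepting)

start=S0; accept=S4; S0-a>S5; S0-b>S1; S1-a>S5; S1-b>S2; S2-a>S5; S2-b>S3; S3-a>S4; S3-b>S5; S4-a>S4; S4-b>S4; S5-a>S5; S5-b>S5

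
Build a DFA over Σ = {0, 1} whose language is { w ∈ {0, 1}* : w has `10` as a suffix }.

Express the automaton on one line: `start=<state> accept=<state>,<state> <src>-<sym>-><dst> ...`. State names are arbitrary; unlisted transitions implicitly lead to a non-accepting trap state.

Let each state record the length of the longest suffix of the input read so far that is also a prefix of `10`. s1 means the last symbol is `1`; s2 means the last 2 symbols are `10`. Accept only at s2, where the string currently ends in `10`.
A 3-state machine:
        0   1  
>  s0   s0  s1 
   s1   s2  s1 
 * s2   s0  s1 
(> = start, * = accepting)

start=s0 accept=s2 s0-0->s0 s0-1->s1 s1-0->s2 s1-1->s1 s2-0->s0 s2-1->s1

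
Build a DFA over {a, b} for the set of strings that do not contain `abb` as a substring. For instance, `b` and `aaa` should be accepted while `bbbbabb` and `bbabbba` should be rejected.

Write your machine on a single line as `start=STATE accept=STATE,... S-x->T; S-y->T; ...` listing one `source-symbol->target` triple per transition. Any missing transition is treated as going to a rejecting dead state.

Track partial matches of the forbidden pattern `abb`. State q3 is a dead state reached once `abb` has occurred; every other state accepts. q0 means no part of `abb` is currently matched.
A 4-state machine:
        a   b  
>* q0   q1  q0 
 * q1   q1  q2 
 * q2   q1  q3 
   q3   q3  q3 
(> = start, * = accepting)

start=q0; accept=q0,q1,q2; q0-a->q1; q0-b->q0; q1-a->q1; q1-b->q2; q2-a->q1; q2-b->q3; q3-a->q3; q3-b->q3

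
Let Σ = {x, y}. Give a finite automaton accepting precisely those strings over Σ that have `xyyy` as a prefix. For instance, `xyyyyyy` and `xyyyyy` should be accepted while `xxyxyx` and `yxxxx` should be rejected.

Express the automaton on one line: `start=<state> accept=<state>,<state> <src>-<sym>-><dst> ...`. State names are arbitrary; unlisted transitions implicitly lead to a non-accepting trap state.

start=S0 accept=S4 S0-x->S1 S0-y->S5 S1-x->S5 S1-y->S2 S2-x->S5 S2-y->S3 S3-x->S5 S3-y->S4 S4-x->S4 S4-y->S4 S5-x->S5 S5-y->S5

Check the first 4 symbols one by one: S0 through S3 record how many have matched `xyyy` so far; any wrong symbol goes to the dead state S5. After all 4 match we enter the accepting sink S4.
A 6-state machine:
        x   y  
>  S0   S1  S5 
   S1   S5  S2 
   S2   S5  S3 
   S3   S5  S4 
 * S4   S4  S4 
   S5   S5  S5 
(> = start, * = accepting)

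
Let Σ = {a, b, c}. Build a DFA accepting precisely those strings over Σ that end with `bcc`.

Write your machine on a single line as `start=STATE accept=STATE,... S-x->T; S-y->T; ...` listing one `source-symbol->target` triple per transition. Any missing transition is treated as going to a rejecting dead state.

Let each state record the length of the longest suffix of the input read so far that is also a prefix of `bcc`. q1 means the last symbol is `b`; q2 means the last 2 symbols are `bc`; q3 means the last 3 symbols are `bcc`. Accept only at q3, where the string currently ends in `bcc`.
A 4-state machine:
        a   b   c  
>  q0   q0  q1  q0 
   q1   q0  q1  q2 
   q2   q0  q1  q3 
 * q3   q0  q1  q0 
(> = start, * = accepting)

start=q0; accept=q3; q0-a->q0; q0-b->q1; q0-c->q0; q1-a->q0; q1-b->q1; q1-c->q2; q2-a->q0; q2-b->q1; q2-c->q3; q3-a->q0; q3-b->q1; q3-c->q0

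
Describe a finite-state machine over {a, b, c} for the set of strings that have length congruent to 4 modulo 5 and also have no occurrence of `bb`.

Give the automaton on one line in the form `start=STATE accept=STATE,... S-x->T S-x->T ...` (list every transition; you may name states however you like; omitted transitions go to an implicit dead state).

start=S0 accept=S9,S10 S0-a->S1 S0-b->S2 S0-c->S1 S1-a->S3 S1-b->S4 S1-c->S3 S2-a->S3 S2-b->S5 S2-c->S3 S3-a->S6 S3-b->S7 S3-c->S6 S4-a->S6 S4-b->S8 S4-c->S6 S5-a->S8 S5-b->S8 S5-c->S8 S6-a->S9 S6-b->S10 S6-c->S9 S7-a->S9 S7-b->S11 S7-c->S9 S8-a->S11 S8-b->S11 S8-c->S11 S9-a->S0 S9-b->S12 S9-c->S0 S10-a->S0 S10-b->S13 S10-c->S0 S11-a->S13 S11-b->S13 S11-c->S13 S12-a->S1 S12-b->S14 S12-c->S1 S13-a->S14 S13-b->S14 S13-c->S14 S14-a->S5 S14-b->S5 S14-c->S5

Run two small machines in parallel and take their product. The first has 5 states tracking the input length modulo 5; the second has 3 states tracking partial matches of the forbidden pattern `bb`. A product state is a pair (one from each), accepting exactly when both do.
A 15-state machine:
          a    b    c  
>  S0     S1   S2   S1 
   S1     S3   S4   S3 
   S2     S3   S5   S3 
   S3     S6   S7   S6 
   S4     S6   S8   S6 
   S5     S8   S8   S8 
   S6     S9  S10   S9 
   S7     S9  S11   S9 
   S8    S11  S11  S11 
 * S9     S0  S12   S0 
 * S10    S0  S13   S0 
   S11   S13  S13  S13 
   S12    S1  S14   S1 
   S13   S14  S14  S14 
   S14    S5   S5   S5 
(> = start, * = accepting)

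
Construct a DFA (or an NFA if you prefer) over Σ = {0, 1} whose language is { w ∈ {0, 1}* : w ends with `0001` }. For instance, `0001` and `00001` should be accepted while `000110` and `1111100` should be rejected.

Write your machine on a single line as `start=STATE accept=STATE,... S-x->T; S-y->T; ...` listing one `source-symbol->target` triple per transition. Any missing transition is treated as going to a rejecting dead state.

start=q0; accept=q4; q0-0->q1; q0-1->q0; q1-0->q2; q1-1->q0; q2-0->q3; q2-1->q0; q3-0->q3; q3-1->q4; q4-0->q1; q4-1->q0

Let each state record the length of the longest suffix of the input read so far that is also a prefix of `0001`. q1 means the last symbol is `0`; q2 means the last 2 symbols are `00`; q3 means the last 3 symbols are `000`; q4 means the last 4 symbols are `0001`. Accept only at q4, where the string currently ends in `0001`.
With 5 states:
        0   1  
>  q0   q1  q0 
   q1   q2  q0 
   q2   q3  q0 
   q3   q3  q4 
 * q4   q1  q0 
(> = start, * = accepting)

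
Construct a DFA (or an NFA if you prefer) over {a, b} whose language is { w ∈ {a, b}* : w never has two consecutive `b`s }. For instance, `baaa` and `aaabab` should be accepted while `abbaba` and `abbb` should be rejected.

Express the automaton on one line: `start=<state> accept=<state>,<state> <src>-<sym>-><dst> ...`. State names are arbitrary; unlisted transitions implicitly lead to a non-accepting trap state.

start=q0 accept=q0,q1 q0-a->q0 q0-b->q1 q1-a->q0 q1-b->q2 q2-a->q2 q2-b->q2

Track partial matches of the forbidden pattern `bb`. State q2 is a dead state reached once `bb` has occurred; every other state accepts. q0 means no part of `bb` is currently matched.
3 states suffice.
        a   b  
>* q0   q0  q1 
 * q1   q0  q2 
   q2   q2  q2 
(> = start, * = accepting)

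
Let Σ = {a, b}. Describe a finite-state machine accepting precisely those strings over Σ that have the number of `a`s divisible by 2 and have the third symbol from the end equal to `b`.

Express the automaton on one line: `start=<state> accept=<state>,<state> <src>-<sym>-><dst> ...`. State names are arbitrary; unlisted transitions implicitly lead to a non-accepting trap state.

Run two small machines in parallel and take their product. One (2 states) tracks the count of `a`s modulo 2; the other (15 states) tracks the last 3 symbols read. Each combined state is a pair, one component from each; accept when both components accept. Equivalent product states are then merged.
          a    b  
>  q0     q1   q2 
   q1     q0   q3 
   q2     q4   q5 
   q3     q6   q7 
   q4     q8   q3 
   q5     q4   q9 
   q6     q1  q10 
   q7    q11   q7 
 * q8     q1   q2 
 * q9     q4   q9 
 * q10    q4   q5 
 * q11    q1  q10 
(> = start, * = accepting)

start=q0 accept=q8,q9,q10,q11 q0-a->q1 q0-b->q2 q1-a->q0 q1-b->q3 q2-a->q4 q2-b->q5 q3-a->q6 q3-b->q7 q4-a->q8 q4-b->q3 q5-a->q4 q5-b->q9 q6-a->q1 q6-b->q10 q7-a->q11 q7-b->q7 q8-a->q1 q8-b->q2 q9-a->q4 q9-b->q9 q10-a->q4 q10-b->q5 q11-a->q1 q11-b->q10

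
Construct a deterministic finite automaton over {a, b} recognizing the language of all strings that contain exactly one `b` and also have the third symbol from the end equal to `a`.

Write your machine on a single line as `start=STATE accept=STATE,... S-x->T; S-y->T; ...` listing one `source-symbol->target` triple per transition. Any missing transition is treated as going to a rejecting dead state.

start=S0; accept=S8,S9,S15; S0-a->S1; S0-b->S2; S1-a->S3; S1-b->S4; S2-a->S5; S2-b->S6; S3-a->S7; S3-b->S8; S4-a->S9; S4-b->S10; S5-a->S11; S5-b->S12; S6-a->S13; S6-b->S14; S7-a->S7; S7-b->S8; S8-a->S9; S8-b->S10; S9-a->S11; S9-b->S12; S10-a->S13; S10-b->S14; S11-a->S15; S11-b->S16; S12-a->S17; S12-b->S10; S13-a->S18; S13-b->S12; S14-a->S13; S14-b->S14; S15-a->S15; S15-b->S16; S16-a->S17; S16-b->S10; S17-a->S18; S17-b->S12; S18-a->S19; S18-b->S16; S19-a->S19; S19-b->S16

Build one automaton per condition and run them in lockstep. The first has 3 states tracking the count of `b`s, saturating at 2; the second has 15 states tracking the last 3 symbols read. A product state is a pair (one from each), accepting exactly when both do.
          a    b  
>  S0     S1   S2 
   S1     S3   S4 
   S2     S5   S6 
   S3     S7   S8 
   S4     S9  S10 
   S5    S11  S12 
   S6    S13  S14 
   S7     S7   S8 
 * S8     S9  S10 
 * S9    S11  S12 
   S10   S13  S14 
   S11   S15  S16 
   S12   S17  S10 
   S13   S18  S12 
   S14   S13  S14 
 * S15   S15  S16 
   S16   S17  S10 
   S17   S18  S12 
   S18   S19  S16 
   S19   S19  S16 
(> = start, * = accepting)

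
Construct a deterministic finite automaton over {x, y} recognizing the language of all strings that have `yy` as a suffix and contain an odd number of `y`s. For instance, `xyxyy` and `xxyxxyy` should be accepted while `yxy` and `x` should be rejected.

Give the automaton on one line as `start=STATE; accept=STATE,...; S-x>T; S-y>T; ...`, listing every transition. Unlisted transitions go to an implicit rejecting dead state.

start=q0; accept=q3; q0-x>q0; q0-y>q1; q1-x>q1; q1-y>q2; q2-x>q0; q2-y>q3; q3-x>q1; q3-y>q2

Run two small machines in parallel and take their product. One (3 states) tracks how much of the suffix `yy` has currently been matched; the other (2 states) tracks the count of `y`s modulo 2. Each combined state is a pair, one component from each; accept when both components accept. After merging equivalent states the machine shrinks.
        x   y  
>  q0   q0  q1 
   q1   q1  q2 
   q2   q0  q3 
 * q3   q1  q2 
(> = start, * = accepting)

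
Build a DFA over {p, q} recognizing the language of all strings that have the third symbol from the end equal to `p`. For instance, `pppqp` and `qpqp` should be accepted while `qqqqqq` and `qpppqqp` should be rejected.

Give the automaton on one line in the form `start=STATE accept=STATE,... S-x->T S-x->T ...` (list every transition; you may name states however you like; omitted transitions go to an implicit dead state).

start=A accept=H,I,J,K A-p->B A-q->C B-p->D B-q->E C-p->F C-q->G D-p->H D-q->I E-p->J E-q->K F-p->L F-q->M G-p->N G-q->O H-p->H H-q->I I-p->J I-q->K J-p->L J-q->M K-p->N K-q->O L-p->H L-q->I M-p->J M-q->K N-p->L N-q->M O-p->N O-q->O

Because acceptance depends on a position counted from the end, the machine has to buffer the most recent 3 symbols. Make each state the string of the last up-to-3 symbols read; on input `x` shift the window left and append `x`. Accept when the buffered window has length 3 and begins with `p`.
       p  q 
>  A   B  C 
   B   D  E 
   C   F  G 
   D   H  I 
   E   J  K 
   F   L  M 
   G   N  O 
 * H   H  I 
 * I   J  K 
 * J   L  M 
 * K   N  O 
   L   H  I 
   M   J  K 
   N   L  M 
   O   N  O 
(> = start, * = accepting)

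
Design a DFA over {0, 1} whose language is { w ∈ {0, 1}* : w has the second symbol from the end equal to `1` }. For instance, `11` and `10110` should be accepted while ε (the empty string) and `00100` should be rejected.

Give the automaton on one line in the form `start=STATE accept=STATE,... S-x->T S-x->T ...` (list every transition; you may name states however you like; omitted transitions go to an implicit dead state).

start=s0 accept=s5,s6 s0-0->s1 s0-1->s2 s1-0->s3 s1-1->s4 s2-0->s5 s2-1->s6 s3-0->s3 s3-1->s4 s4-0->s5 s4-1->s6 s5-0->s3 s5-1->s4 s6-0->s5 s6-1->s6

Because acceptance depends on a position counted from the end, the machine has to buffer the most recent 2 symbols. Make each state the string of the last up-to-2 symbols read; on input `x` shift the window left and append `x`. Accept when the buffered window has length 2 and begins with `1`.
With 7 states:
        0   1  
>  s0   s1  s2 
   s1   s3  s4 
   s2   s5  s6 
   s3   s3  s4 
   s4   s5  s6 
 * s5   s3  s4 
 * s6   s5  s6 
(> = start, * = accepting)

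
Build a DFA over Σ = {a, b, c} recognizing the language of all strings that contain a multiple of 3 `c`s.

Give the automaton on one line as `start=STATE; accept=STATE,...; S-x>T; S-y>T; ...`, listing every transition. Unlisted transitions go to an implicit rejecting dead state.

Keep the running count of `c`s modulo 3: each `c` advances along the cycle s0 → s1 → s2 → s0 while other symbols loop. Accept at s0.
        a   b   c  
>* s0   s0  s0  s1 
   s1   s1  s1  s2 
   s2   s2  s2  s0 
(> = start, * = accepting)

start=s0; accept=s0; s0-a>s0; s0-b>s0; s0-c>s1; s1-a>s1; s1-b>s1; s1-c>s2; s2-a>s2; s2-b>s2; s2-c>s0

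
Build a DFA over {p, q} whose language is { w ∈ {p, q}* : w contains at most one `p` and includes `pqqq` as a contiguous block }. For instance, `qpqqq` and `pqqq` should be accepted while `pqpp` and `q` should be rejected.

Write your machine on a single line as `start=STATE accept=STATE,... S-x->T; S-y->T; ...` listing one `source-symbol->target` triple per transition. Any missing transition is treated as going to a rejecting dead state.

start=A; accept=F; A-p->B; A-q->A; B-p->C; B-q->D; C-p->C; C-q->C; D-p->C; D-q->E; E-p->C; E-q->F; F-p->C; F-q->F

Handle the two conditions separately and then intersect. One (3 states) tracks the count of `p`s, saturating at 2; the other (5 states) tracks whether and how much of `pqqq` has been seen. Each combined state is a pair, one component from each; accept when both components accept. After merging equivalent states the machine shrinks.
       p  q 
>  A   B  A 
   B   C  D 
   C   C  C 
   D   C  E 
   E   C  F 
 * F   C  F 
(> = start, * = accepting)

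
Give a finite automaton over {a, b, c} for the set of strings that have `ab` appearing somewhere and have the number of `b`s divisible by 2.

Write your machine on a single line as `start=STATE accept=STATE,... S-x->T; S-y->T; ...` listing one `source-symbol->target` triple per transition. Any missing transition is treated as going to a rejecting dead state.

start=S0; accept=S5; S0-a->S1; S0-b->S2; S0-c->S0; S1-a->S1; S1-b->S3; S1-c->S0; S2-a->S4; S2-b->S0; S2-c->S2; S3-a->S3; S3-b->S5; S3-c->S3; S4-a->S4; S4-b->S5; S4-c->S2; S5-a->S5; S5-b->S3; S5-c->S5

Build one automaton per condition and run them in lockstep. The first has 3 states tracking whether and how much of `ab` has been seen; the second has 2 states tracking the count of `b`s modulo 2. A product state is a pair (one from each), accepting exactly when both do.
6 states suffice.
        a   b   c  
>  S0   S1  S2  S0 
   S1   S1  S3  S0 
   S2   S4  S0  S2 
   S3   S3  S5  S3 
   S4   S4  S5  S2 
 * S5   S5  S3  S5 
(> = start, * = accepting)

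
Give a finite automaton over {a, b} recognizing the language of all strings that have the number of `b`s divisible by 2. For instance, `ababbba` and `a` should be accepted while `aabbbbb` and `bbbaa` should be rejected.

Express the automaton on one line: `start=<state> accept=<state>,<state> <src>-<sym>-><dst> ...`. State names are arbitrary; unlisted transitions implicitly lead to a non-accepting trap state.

Keep the running count of `b`s modulo 2: each `b` advances along the cycle s0 → s1 → s0 while other symbols loop. Accept at s0.
With 2 states:
        a   b  
>* s0   s0  s1 
   s1   s1  s0 
(> = start, * = accepting)

start=s0 accept=s0 s0-a->s0 s0-b->s1 s1-a->s1 s1-b->s0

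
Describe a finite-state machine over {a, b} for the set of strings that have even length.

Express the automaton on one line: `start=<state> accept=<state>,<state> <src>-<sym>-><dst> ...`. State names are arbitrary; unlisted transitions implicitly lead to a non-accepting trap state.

start=q0 accept=q0 q0-a->q1 q0-b->q1 q1-a->q0 q1-b->q0

Count input length modulo 2: every symbol advances one step around the cycle q0 → q1 → q0. Accept at q0.
        a   b  
>* q0   q1  q1 
   q1   q0  q0 
(> = start, * = accepting)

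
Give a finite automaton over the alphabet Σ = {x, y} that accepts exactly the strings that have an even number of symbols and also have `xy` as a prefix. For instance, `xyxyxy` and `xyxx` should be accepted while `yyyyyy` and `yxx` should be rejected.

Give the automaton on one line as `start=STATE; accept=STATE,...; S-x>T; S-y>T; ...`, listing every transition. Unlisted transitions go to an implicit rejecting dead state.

Build one automaton per condition and run them in lockstep. One (2 states) tracks the input length modulo 2; the other (4 states) tracks whether the input so far still matches the prefix `xy`. Each combined state is a pair, one component from each; accept when both components accept.
        x   y  
>  q0   q1  q2 
   q1   q3  q4 
   q2   q3  q3 
   q3   q2  q2 
 * q4   q5  q5 
   q5   q4  q4 
(> = start, * = accepting)

start=q0; accept=q4; q0-x>q1; q0-y>q2; q1-x>q3; q1-y>q4; q2-x>q3; q2-y>q3; q3-x>q2; q3-y>q2; q4-x>q5; q4-y>q5; q5-x>q4; q5-y>q4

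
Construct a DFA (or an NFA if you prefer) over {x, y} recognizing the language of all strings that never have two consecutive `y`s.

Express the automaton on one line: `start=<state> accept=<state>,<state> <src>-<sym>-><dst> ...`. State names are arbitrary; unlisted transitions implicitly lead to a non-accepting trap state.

Track partial matches of the forbidden pattern `yy`. State C is a dead state reached once `yy` has occurred; every other state accepts. A means no part of `yy` is currently matched.
3 states suffice.
       x  y 
>* A   A  B 
 * B   A  C 
   C   C  C 
(> = start, * = accepting)

start=A accept=A,B A-x->A A-y->B B-x->A B-y->C C-x->C C-y->C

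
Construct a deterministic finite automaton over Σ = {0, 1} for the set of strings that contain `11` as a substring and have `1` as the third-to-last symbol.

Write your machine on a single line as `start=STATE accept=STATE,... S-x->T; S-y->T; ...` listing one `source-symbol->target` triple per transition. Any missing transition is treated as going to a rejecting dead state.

start=q0; accept=q3,q4,q5,q6; q0-0->q0; q0-1->q1; q1-0->q0; q1-1->q2; q2-0->q3; q2-1->q4; q3-0->q5; q3-1->q6; q4-0->q3; q4-1->q4; q5-0->q7; q5-1->q8; q6-0->q9; q6-1->q2; q7-0->q7; q7-1->q8; q8-0->q9; q8-1->q2; q9-0->q5; q9-1->q6

Handle the two conditions separately and then intersect. One (3 states) tracks whether and how much of `11` has been seen; the other (15 states) tracks the last 3 symbols read. Each combined state is a pair, one component from each; accept when both components accept. Equivalent product states are then merged.
A 10-state machine:
        0   1  
>  q0   q0  q1 
   q1   q0  q2 
   q2   q3  q4 
 * q3   q5  q6 
 * q4   q3  q4 
 * q5   q7  q8 
 * q6   q9  q2 
   q7   q7  q8 
   q8   q9  q2 
   q9   q5  q6 
(> = start, * = accepting)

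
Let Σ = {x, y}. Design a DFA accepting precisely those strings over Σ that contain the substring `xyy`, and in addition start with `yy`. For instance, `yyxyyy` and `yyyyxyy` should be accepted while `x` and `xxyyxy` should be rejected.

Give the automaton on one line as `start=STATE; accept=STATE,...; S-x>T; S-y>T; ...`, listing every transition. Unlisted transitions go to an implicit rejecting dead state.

Handle the two conditions separately and then intersect. The first has 4 states tracking whether and how much of `xyy` has been seen; the second has 4 states tracking whether the input so far still matches the prefix `yy`. A product state is a pair (one from each), accepting exactly when both do. Minimizing collapses redundant product states.
        x   y  
>  S0   S1  S2 
   S1   S1  S1 
   S2   S1  S3 
   S3   S4  S3 
   S4   S4  S5 
   S5   S4  S6 
 * S6   S6  S6 
(> = start, * = accepting)

start=S0; accept=S6; S0-x>S1; S0-y>S2; S1-x>S1; S1-y>S1; S2-x>S1; S2-y>S3; S3-x>S4; S3-y>S3; S4-x>S4; S4-y>S5; S5-x>S4; S5-y>S6; S6-x>S6; S6-y>S6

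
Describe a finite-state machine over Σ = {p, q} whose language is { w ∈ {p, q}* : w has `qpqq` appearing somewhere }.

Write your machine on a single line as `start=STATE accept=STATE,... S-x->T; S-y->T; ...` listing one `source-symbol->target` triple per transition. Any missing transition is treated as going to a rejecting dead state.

start=A; accept=E; A-p->A; A-q->B; B-p->C; B-q->B; C-p->A; C-q->D; D-p->C; D-q->E; E-p->E; E-q->E

Track how much of `qpqq` has been matched so far: state A is no progress, E is the absorbing accept state reached once `qpqq` has occurred. Intermediate states record partial matches; on a mismatch, fall back to the longest reusable overlap.
With 5 states:
       p  q 
>  A   A  B 
   B   C  B 
   C   A  D 
   D   C  E 
 * E   E  E 
(> = start, * = accepting)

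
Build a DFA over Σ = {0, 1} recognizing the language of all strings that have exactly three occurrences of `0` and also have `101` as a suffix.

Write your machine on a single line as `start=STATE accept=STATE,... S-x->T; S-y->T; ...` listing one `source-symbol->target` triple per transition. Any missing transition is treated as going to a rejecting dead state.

start=q0; accept=q6; q0-0->q1; q0-1->q0; q1-0->q2; q1-1->q1; q2-0->q3; q2-1->q4; q3-0->q3; q3-1->q3; q4-0->q5; q4-1->q4; q5-0->q3; q5-1->q6; q6-0->q3; q6-1->q3

Build one automaton per condition and run them in lockstep. The first has 5 states tracking the count of `0`s, saturating at 4; the second has 4 states tracking how much of the suffix `101` has currently been matched. A product state is a pair (one from each), accepting exactly when both do. Minimizing collapses redundant product states.
With 7 states:
        0   1  
>  q0   q1  q0 
   q1   q2  q1 
   q2   q3  q4 
   q3   q3  q3 
   q4   q5  q4 
   q5   q3  q6 
 * q6   q3  q3 
(> = start, * = accepting)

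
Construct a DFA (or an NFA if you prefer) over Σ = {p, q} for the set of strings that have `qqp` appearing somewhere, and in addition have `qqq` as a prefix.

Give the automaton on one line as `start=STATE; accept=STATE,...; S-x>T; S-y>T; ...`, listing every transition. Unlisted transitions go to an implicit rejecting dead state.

Build one automaton per condition and run them in lockstep. One (4 states) tracks whether and how much of `qqp` has been seen; the other (5 states) tracks whether the input so far still matches the prefix `qqq`. Each combined state is a pair, one component from each; accept when both components accept. Equivalent product states are then merged.
A 6-state machine:
        p   q  
>  s0   s1  s2 
   s1   s1  s1 
   s2   s1  s3 
   s3   s1  s4 
   s4   s5  s4 
 * s5   s5  s5 
(> = start, * = accepting)

start=s0; accept=s5; s0-p>s1; s0-q>s2; s1-p>s1; s1-q>s1; s2-p>s1; s2-q>s3; s3-p>s1; s3-q>s4; s4-p>s5; s4-q>s4; s5-p>s5; s5-q>s5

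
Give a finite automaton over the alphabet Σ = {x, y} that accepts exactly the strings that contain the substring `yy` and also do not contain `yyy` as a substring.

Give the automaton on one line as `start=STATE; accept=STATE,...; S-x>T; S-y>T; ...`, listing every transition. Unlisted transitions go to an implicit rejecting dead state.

start=A; accept=C,D,F; A-x>A; A-y>B; B-x>A; B-y>C; C-x>D; C-y>E; D-x>D; D-y>F; E-x>E; E-y>E; F-x>D; F-y>C

Run two small machines in parallel and take their product. One (3 states) tracks whether and how much of `yy` has been seen; the other (4 states) tracks partial matches of the forbidden pattern `yyy`. Each combined state is a pair, one component from each; accept when both components accept.
       x  y 
>  A   A  B 
   B   A  C 
 * C   D  E 
 * D   D  F 
   E   E  E 
 * F   D  C 
(> = start, * = accepting)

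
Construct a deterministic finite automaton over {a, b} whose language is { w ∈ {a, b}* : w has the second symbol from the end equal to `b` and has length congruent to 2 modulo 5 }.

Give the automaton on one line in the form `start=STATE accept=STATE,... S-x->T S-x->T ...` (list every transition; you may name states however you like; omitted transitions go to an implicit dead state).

start=q0 accept=q4 q0-a->q1 q0-b->q2 q1-a->q3 q1-b->q3 q2-a->q4 q2-b->q4 q3-a->q5 q3-b->q5 q4-a->q5 q4-b->q5 q5-a->q6 q5-b->q6 q6-a->q0 q6-b->q0

Handle the two conditions separately and then intersect. The first has 7 states tracking the last 2 symbols read; the second has 5 states tracking the input length modulo 5. A product state is a pair (one from each), accepting exactly when both do. Equivalent product states are then merged.
        a   b  
>  q0   q1  q2 
   q1   q3  q3 
   q2   q4  q4 
   q3   q5  q5 
 * q4   q5  q5 
   q5   q6  q6 
   q6   q0  q0 
(> = start, * = accepting)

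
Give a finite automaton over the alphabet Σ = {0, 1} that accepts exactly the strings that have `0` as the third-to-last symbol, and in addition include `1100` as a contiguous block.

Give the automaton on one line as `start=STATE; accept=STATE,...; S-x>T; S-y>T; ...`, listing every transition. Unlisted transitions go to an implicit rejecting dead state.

start=S0; accept=S5,S6,S7,S8; S0-0>S0; S0-1>S1; S1-0>S0; S1-1>S2; S2-0>S3; S2-1>S2; S3-0>S4; S3-1>S1; S4-0>S5; S4-1>S6; S5-0>S5; S5-1>S6; S6-0>S7; S6-1>S8; S7-0>S4; S7-1>S9; S8-0>S10; S8-1>S11; S9-0>S7; S9-1>S8; S10-0>S4; S10-1>S9; S11-0>S10; S11-1>S11

Build one automaton per condition and run them in lockstep. One (15 states) tracks the last 3 symbols read; the other (5 states) tracks whether and how much of `1100` has been seen. Each combined state is a pair, one component from each; accept when both components accept. Equivalent product states are then merged.
          0    1  
>  S0     S0   S1 
   S1     S0   S2 
   S2     S3   S2 
   S3     S4   S1 
   S4     S5   S6 
 * S5     S5   S6 
 * S6     S7   S8 
 * S7     S4   S9 
 * S8    S10  S11 
   S9     S7   S8 
   S10    S4   S9 
   S11   S10  S11 
(> = start, * = accepting)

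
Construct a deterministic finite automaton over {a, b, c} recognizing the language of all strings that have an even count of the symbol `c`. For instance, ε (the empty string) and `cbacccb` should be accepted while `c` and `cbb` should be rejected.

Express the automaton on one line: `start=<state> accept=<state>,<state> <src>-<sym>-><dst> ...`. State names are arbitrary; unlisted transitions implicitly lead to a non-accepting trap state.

The only thing that matters is how many `c`s have appeared, reduced mod 2. Use one state per residue: q0 for 0, …, q1 for 1. Reading `c` moves to the next residue; anything else stays put. q0 is accepting.
With 2 states:
        a   b   c  
>* q0   q0  q0  q1 
   q1   q1  q1  q0 
(> = start, * = accepting)

start=q0 accept=q0 q0-a->q0 q0-b->q0 q0-c->q1 q1-a->q1 q1-b->q1 q1-c->q0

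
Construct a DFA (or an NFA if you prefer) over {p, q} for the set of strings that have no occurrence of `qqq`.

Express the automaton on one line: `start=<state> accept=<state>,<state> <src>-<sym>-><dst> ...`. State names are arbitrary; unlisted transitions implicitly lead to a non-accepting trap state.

Track partial matches of the forbidden pattern `qqq`. State D is a dead state reached once `qqq` has occurred; every other state accepts. A means no part of `qqq` is currently matched.
A 4-state machine:
       p  q 
>* A   A  B 
 * B   A  C 
 * C   A  D 
   D   D  D 
(> = start, * = accepting)

start=A accept=A,B,C A-p->A A-q->B B-p->A B-q->C C-p->A C-q->D D-p->D D-q->D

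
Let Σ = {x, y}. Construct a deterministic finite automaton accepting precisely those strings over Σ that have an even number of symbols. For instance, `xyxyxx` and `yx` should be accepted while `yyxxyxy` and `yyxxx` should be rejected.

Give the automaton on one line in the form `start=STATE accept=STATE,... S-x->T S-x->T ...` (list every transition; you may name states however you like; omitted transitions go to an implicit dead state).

Count input length modulo 2: every symbol advances one step around the cycle s0 → s1 → s0. Accept at s0.
A 2-state machine:
        x   y  
>* s0   s1  s1 
   s1   s0  s0 
(> = start, * = accepting)

start=s0 accept=s0 s0-x->s1 s0-y->s1 s1-x->s0 s1-y->s0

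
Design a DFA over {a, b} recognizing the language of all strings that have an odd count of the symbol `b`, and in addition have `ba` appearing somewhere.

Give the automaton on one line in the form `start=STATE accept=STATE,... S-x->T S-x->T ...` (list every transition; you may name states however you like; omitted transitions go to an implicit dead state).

Run two small machines in parallel and take their product. The first has 2 states tracking the count of `b`s modulo 2; the second has 3 states tracking whether and how much of `ba` has been seen. A product state is a pair (one from each), accepting exactly when both do.
5 states suffice.
        a   b  
>  q0   q0  q1 
   q1   q2  q3 
 * q2   q2  q4 
   q3   q4  q1 
   q4   q4  q2 
(> = start, * = accepting)

start=q0 accept=q2 q0-a->q0 q0-b->q1 q1-a->q2 q1-b->q3 q2-a->q2 q2-b->q4 q3-a->q4 q3-b->q1 q4-a->q4 q4-b->q2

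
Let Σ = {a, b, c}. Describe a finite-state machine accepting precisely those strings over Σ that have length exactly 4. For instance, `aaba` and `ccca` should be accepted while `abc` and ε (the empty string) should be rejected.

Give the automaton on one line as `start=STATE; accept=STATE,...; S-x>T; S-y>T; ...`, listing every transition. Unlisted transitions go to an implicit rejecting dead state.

Count input length up to 5: every symbol moves from q0 toward q5, which means 'more than 4' and absorbs. Accept from {q4}.
With 6 states:
        a   b   c  
>  q0   q1  q1  q1 
   q1   q2  q2  q2 
   q2   q3  q3  q3 
   q3   q4  q4  q4 
 * q4   q5  q5  q5 
   q5   q5  q5  q5 
(> = start, * = accepting)

start=q0; accept=q4; q0-a>q1; q0-b>q1; q0-c>q1; q1-a>q2; q1-b>q2; q1-c>q2; q2-a>q3; q2-b>q3; q2-c>q3; q3-a>q4; q3-b>q4; q3-c>q4; q4-a>q5; q4-b>q5; q4-c>q5; q5-a>q5; q5-b>q5; q5-c>q5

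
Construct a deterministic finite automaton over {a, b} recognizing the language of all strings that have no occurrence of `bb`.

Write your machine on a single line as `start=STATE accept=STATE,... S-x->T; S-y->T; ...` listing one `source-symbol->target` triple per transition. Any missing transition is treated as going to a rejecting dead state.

Track partial matches of the forbidden pattern `bb`. State q2 is a dead state reached once `bb` has occurred; every other state accepts. q0 means no part of `bb` is currently matched.
        a   b  
>* q0   q0  q1 
 * q1   q0  q2 
   q2   q2  q2 
(> = start, * = accepting)

start=q0; accept=q0,q1; q0-a->q0; q0-b->q1; q1-a->q0; q1-b->q2; q2-a->q2; q2-b->q2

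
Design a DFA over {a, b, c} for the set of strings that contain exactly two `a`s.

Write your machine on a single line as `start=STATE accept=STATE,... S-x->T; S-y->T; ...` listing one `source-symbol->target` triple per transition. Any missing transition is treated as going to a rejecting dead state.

Count `a`s, saturating at 3: states S0 through S2 mean 0 through 2 `a`s seen; S3 means more than 2. Each `a` increments (capped at S3); other symbols loop. Accept from {S2}.
        a   b   c  
>  S0   S1  S0  S0 
   S1   S2  S1  S1 
 * S2   S3  S2  S2 
   S3   S3  S3  S3 
(> = start, * = accepting)

start=S0; accept=S2; S0-a->S1; S0-b->S0; S0-c->S0; S1-a->S2; S1-b->S1; S1-c->S1; S2-a->S3; S2-b->S2; S2-c->S2; S3-a->S3; S3-b->S3; S3-c->S3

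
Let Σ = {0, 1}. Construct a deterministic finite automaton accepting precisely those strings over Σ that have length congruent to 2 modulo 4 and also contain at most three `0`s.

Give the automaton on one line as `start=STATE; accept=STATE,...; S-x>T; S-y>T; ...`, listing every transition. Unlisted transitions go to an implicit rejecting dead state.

start=S0; accept=S3,S4,S5,S16; S0-0>S1; S0-1>S2; S1-0>S3; S1-1>S4; S2-0>S4; S2-1>S5; S3-0>S6; S3-1>S7; S4-0>S7; S4-1>S8; S5-0>S8; S5-1>S9; S6-0>S10; S6-1>S11; S7-0>S11; S7-1>S12; S8-0>S12; S8-1>S13; S9-0>S13; S9-1>S0; S10-0>S10; S10-1>S10; S11-0>S10; S11-1>S14; S12-0>S14; S12-1>S15; S13-0>S15; S13-1>S1; S14-0>S10; S14-1>S16; S15-0>S16; S15-1>S3; S16-0>S10; S16-1>S6

Build one automaton per condition and run them in lockstep. One (4 states) tracks the input length modulo 4; the other (5 states) tracks the count of `0`s, saturating at 4. Each combined state is a pair, one component from each; accept when both components accept. Minimizing collapses redundant product states.
          0    1  
>  S0     S1   S2 
   S1     S3   S4 
   S2     S4   S5 
 * S3     S6   S7 
 * S4     S7   S8 
 * S5     S8   S9 
   S6    S10  S11 
   S7    S11  S12 
   S8    S12  S13 
   S9    S13   S0 
   S10   S10  S10 
   S11   S10  S14 
   S12   S14  S15 
   S13   S15   S1 
   S14   S10  S16 
   S15   S16   S3 
 * S16   S10   S6 
(> = start, * = accepting)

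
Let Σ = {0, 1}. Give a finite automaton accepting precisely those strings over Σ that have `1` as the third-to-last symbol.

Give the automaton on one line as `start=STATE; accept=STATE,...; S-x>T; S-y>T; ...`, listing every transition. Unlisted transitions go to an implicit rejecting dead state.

start=q0; accept=q11,q12,q13,q14; q0-0>q1; q0-1>q2; q1-0>q3; q1-1>q4; q2-0>q5; q2-1>q6; q3-0>q7; q3-1>q8; q4-0>q9; q4-1>q10; q5-0>q11; q5-1>q12; q6-0>q13; q6-1>q14; q7-0>q7; q7-1>q8; q8-0>q9; q8-1>q10; q9-0>q11; q9-1>q12; q10-0>q13; q10-1>q14; q11-0>q7; q11-1>q8; q12-0>q9; q12-1>q10; q13-0>q11; q13-1>q12; q14-0>q13; q14-1>q14

Because acceptance depends on a position counted from the end, the machine has to buffer the most recent 3 symbols. Make each state the string of the last up-to-3 symbols read; on input `x` shift the window left and append `x`. Accept when the buffered window has length 3 and begins with `1`.
          0    1  
>  q0     q1   q2 
   q1     q3   q4 
   q2     q5   q6 
   q3     q7   q8 
   q4     q9  q10 
   q5    q11  q12 
   q6    q13  q14 
   q7     q7   q8 
   q8     q9  q10 
   q9    q11  q12 
   q10   q13  q14 
 * q11    q7   q8 
 * q12    q9  q10 
 * q13   q11  q12 
 * q14   q13  q14 
(> = start, * = accepting)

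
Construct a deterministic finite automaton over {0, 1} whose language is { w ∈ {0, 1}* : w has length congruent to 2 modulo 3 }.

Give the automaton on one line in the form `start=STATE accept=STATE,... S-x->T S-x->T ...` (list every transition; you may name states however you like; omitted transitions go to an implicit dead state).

start=s0 accept=s2 s0-0->s1 s0-1->s1 s1-0->s2 s1-1->s2 s2-0->s0 s2-1->s0

Count input length modulo 3: every symbol advances one step around the cycle s0 → s1 → s2 → s0. Accept at s2.
A 3-state machine:
        0   1  
>  s0   s1  s1 
   s1   s2  s2 
 * s2   s0  s0 
(> = start, * = accepting)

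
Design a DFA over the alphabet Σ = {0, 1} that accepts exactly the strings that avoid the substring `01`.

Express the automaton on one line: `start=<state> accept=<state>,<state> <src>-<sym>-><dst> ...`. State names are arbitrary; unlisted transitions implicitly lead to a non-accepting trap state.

start=A accept=A,B A-0->B A-1->A B-0->B B-1->C C-0->C C-1->C

This is the complement of 'contains `01`'. Use the same substring-matching states — A through C holding how much of `01` has just been matched — but flip the accepting set: everything except the trap C accepts.
A 3-state machine:
       0  1 
>* A   B  A 
 * B   B  C 
   C   C  C 
(> = start, * = accepting)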